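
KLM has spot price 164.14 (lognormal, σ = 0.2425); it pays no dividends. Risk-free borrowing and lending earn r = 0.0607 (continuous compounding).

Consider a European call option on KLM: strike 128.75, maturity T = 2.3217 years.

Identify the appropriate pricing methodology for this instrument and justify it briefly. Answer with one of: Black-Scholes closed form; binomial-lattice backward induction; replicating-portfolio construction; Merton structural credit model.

Key observation: with KLM following a GBM at constant σ and r, the European call struck at 128.75 prices in closed form — nothing here needs a stepwise model or a balance sheet.

framework: Black-Scholes closed form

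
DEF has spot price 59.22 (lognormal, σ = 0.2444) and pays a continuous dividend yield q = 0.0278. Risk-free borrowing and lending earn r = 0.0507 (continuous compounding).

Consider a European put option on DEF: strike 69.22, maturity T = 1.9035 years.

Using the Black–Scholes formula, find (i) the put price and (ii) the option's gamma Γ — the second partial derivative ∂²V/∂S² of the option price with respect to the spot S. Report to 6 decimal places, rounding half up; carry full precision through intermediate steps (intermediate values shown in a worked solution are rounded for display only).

price = 11.743854
Γ = 0.018693

σ√T = 0.2444·√1.9035 = 0.337192
d₁ = (ln(S/K) + (r−q+σ²/2)T) / (σ√T) = (ln(59.22/69.22) + (0.0507−0.0278+0.2444²/2)·1.9035) / 0.337192 = (-0.156031 + 0.100439) / 0.337192 = -0.164865
d₂ = d₁ − σ√T = -0.164865 − 0.337192 = -0.502057
e^{−rT} = 0.908003
e^{−qT} = 0.948458
N(−d₁) = 0.565475,  N(−d₂) = 0.692186
Put price V = K·e^{−rT}·N(−d₂) − S·e^{−qT}·N(−d₁) = 43.505272 − 31.761418 = 11.743854
φ(d₁) = (1/√(2π))·e^{−d₁²/2} = 0.393557
Γ = e^{−qT}·φ(d₁) / (S·σ·√T) = 0.018693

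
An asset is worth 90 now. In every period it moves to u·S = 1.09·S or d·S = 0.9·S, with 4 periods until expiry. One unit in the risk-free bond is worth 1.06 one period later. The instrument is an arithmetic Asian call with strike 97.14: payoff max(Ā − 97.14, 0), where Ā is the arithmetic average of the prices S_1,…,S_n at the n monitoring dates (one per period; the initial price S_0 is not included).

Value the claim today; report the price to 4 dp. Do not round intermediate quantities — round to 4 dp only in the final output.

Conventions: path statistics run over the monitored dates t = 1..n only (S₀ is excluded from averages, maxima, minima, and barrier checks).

price = 7.0180

With p* = (R−d)/(u−d) = 0.8421, sum probability × payoff across the paths and divide by R^4.
Enumerate all 2^4 = 16 price paths (U = up ×1.09, D = down ×0.9); each path with k up-moves has probability p*^k·(1−p*)^(4−k).
DDDD: Ā=69.6398, payoff=0.0000, prob=0.000622
UDDD: Ā=84.3415, payoff=0.0000, prob=0.003315
DUDD: Ā=80.0665, payoff=0.0000, prob=0.003315
UUDD: Ā=96.9694, payoff=0.0000, prob=0.017679
DDUD: Ā=76.2190, payoff=0.0000, prob=0.003315
UDUD: Ā=92.3096, payoff=0.0000, prob=0.017679
DUUD: Ā=88.0346, payoff=0.0000, prob=0.017679
UUUD: Ā=106.6197, payoff=9.4797, prob=0.094290
DDDU: Ā=72.7562, payoff=0.0000, prob=0.003315
UDDU: Ā=88.1159, payoff=0.0000, prob=0.017679
DUDU: Ā=83.8409, payoff=0.0000, prob=0.017679
UUDU: Ā=101.5406, payoff=4.4006, prob=0.094290
DDUU: Ā=79.9934, payoff=0.0000, prob=0.017679
UDUU: Ā=96.8809, payoff=0.0000, prob=0.094290
DUUU: Ā=92.6059, payoff=0.0000, prob=0.094290
UUUU: Ā=112.1560, payoff=15.0160, prob=0.502881
Price = Σ prob·payoff / R^4 = 8.860043 / 1.262477 = 7.0180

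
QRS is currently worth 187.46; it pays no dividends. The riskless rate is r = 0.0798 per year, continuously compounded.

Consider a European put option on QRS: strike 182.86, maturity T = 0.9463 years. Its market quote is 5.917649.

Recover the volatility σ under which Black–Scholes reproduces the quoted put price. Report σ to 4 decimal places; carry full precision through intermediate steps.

sigma = 0.1873

At σ = 0.1873 the Black–Scholes value reproduces the quote:
σ√T = 0.1873·√0.9463 = 0.182202
d₁ = (ln(S/K) + (r+σ²/2)T) / (σ√T) = (ln(187.46/182.86) + (0.0798+0.1873²/2)·0.9463) / 0.182202 = (0.024845 + 0.092113) / 0.182202 = 0.641916
d₂ = d₁ − σ√T = 0.641916 − 0.182202 = 0.459714
e^{−rT} = 0.927266
N(−d₁) = 0.260464,  N(−d₂) = 0.322861
V = K·e^{−rT}·N(−d₂) − S·N(−d₁) = 54.744211 − 48.826561 = 5.917649 (matching the quote); vega is positive throughout, so no other σ reproduces this price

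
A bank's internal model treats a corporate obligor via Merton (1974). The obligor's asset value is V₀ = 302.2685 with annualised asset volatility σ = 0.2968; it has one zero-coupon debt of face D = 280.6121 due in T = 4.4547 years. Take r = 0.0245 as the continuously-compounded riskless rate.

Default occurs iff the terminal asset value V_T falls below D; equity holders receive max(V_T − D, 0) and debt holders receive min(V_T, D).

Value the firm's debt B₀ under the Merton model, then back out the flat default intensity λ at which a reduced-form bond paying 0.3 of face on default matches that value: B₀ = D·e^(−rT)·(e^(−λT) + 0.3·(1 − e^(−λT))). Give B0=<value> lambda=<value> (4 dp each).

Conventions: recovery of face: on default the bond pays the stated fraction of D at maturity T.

B0=206.0433 lambda=0.0672

With assets at 302.2685 and a single debt payment of 280.6121 at 4.4547 years:
d₁ = [ln(V₀/D) + (r + σ²/2)T] / (σ√T)
   = [ln(302.2685/280.6121) + (0.0245 + 0.5·0.2968²)·4.4547] / (0.2968·√4.4547)
   = [0.074342 + 0.305348] / 0.626431 = 0.606117
d₂ = d₁ − σ√T = 0.606117 − 0.626431 = -0.020314
N(d₁) = 0.727781,  N(d₂) = 0.491896,  e^(−rT) = 0.896605
E₀ = V₀·N(d₁) − D·e^(−rT)·N(d₂)
   = 302.2685·0.727781 − 280.6121·0.896605·0.491896 = 96.225165
B₀ = V₀ − E₀ = 302.2685 − 96.225165 = 206.043335
e^(−λT) = (B₀·e^(rT)/D − 0.3)/(1 − 0.3) = (206.0433·1.115319/280.6121 − 0.3)/0.7 = 0.74134012
λ = −ln(0.74134012)/4.4547 = 0.067187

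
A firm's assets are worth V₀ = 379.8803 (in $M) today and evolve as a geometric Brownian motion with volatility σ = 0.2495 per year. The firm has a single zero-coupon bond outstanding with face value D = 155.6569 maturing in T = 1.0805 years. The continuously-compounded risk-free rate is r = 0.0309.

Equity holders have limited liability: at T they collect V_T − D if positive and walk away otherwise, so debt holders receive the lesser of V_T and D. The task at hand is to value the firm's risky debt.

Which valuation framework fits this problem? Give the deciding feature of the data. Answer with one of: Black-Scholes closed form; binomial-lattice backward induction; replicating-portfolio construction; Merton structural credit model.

Key observation: assets follow a GBM and default happens iff V_T < 155.6569; valuing claims on that split (equity as a call, risky debt as the residual) is the structural model's definition.

framework: Merton structural credit model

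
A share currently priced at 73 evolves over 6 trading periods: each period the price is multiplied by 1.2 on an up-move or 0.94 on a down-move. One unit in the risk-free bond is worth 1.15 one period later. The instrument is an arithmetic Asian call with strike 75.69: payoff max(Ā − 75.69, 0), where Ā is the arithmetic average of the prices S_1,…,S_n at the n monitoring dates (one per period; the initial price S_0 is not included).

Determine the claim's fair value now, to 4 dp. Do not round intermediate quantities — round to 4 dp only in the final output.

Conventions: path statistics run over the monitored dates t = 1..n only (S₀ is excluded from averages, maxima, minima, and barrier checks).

Risk-neutral up-probability p* = (R−d)/(u−d) = (1.15−0.94)/(1.2−0.94) = 0.8077; the claim prices as the p*-weighted sum of path payoffs discounted by R^6.
Enumerate all 2^6 = 64 price paths (U = up ×1.2, D = down ×0.94); each path with k up-moves has probability p*^k·(1−p*)^(6−k).
DDDDDD: Ā=59.1143, payoff=0.0000, prob=0.000051
UDDDDD: Ā=75.4650, payoff=0.0000, prob=0.000212
DUDDDD: Ā=72.3017, payoff=0.0000, prob=0.000212
UUDDDD: Ā=92.3000, payoff=16.6100, prob=0.000892
DDUDDD: Ā=69.3282, payoff=0.0000, prob=0.000212
UDUDDD: Ā=88.5040, payoff=12.8140, prob=0.000892
DUUDDD: Ā=85.3407, payoff=9.6507, prob=0.000892
UUUDDD: Ā=108.9456, payoff=33.2556, prob=0.003747
DDDUDD: Ā=66.5330, payoff=0.0000, prob=0.000212
UDDUDD: Ā=84.9358, payoff=9.2458, prob=0.000892
DUDUDD: Ā=81.7725, payoff=6.0825, prob=0.000892
UUDUDD: Ā=104.3904, payoff=28.7004, prob=0.003747
DDUUDD: Ā=78.7989, payoff=3.1089, prob=0.000892
UDUUDD: Ā=100.5944, payoff=24.9044, prob=0.003747
DUUUDD: Ā=97.4310, payoff=21.7410, prob=0.003747
UUUUDD: Ā=124.3800, payoff=48.6900, prob=0.015739
DDDDUD: Ā=63.9056, payoff=0.0000, prob=0.000212
UDDDUD: Ā=81.5816, payoff=5.8916, prob=0.000892
DUDDUD: Ā=78.4183, payoff=2.7283, prob=0.000892
UUDDUD: Ā=100.1085, payoff=24.4185, prob=0.003747
DDUDUD: Ā=75.4448, payoff=0.0000, prob=0.000892
UDUDUD: Ā=96.3125, payoff=20.6225, prob=0.003747
DUUDUD: Ā=93.1491, payoff=17.4591, prob=0.003747
UUUDUD: Ā=118.9138, payoff=43.2238, prob=0.015739
DDDUUD: Ā=72.6497, payoff=0.0000, prob=0.000892
UDDUUD: Ā=92.7442, payoff=17.0542, prob=0.003747
DUDUUD: Ā=89.5809, payoff=13.8909, prob=0.003747
UUDUUD: Ā=114.3586, payoff=38.6686, prob=0.015739
DDUUUD: Ā=86.6074, payoff=10.9174, prob=0.003747
UDUUUD: Ā=110.5626, payoff=34.8726, prob=0.015739
DUUUUD: Ā=107.3993, payoff=31.7093, prob=0.015739
UUUUUD: Ā=137.1054, payoff=61.4154, prob=0.066104
DDDDDU: Ā=61.4358, payoff=0.0000, prob=0.000212
UDDDDU: Ā=78.4287, payoff=2.7387, prob=0.000892
DUDDDU: Ā=75.2654, payoff=0.0000, prob=0.000892
UUDDDU: Ā=96.0835, payoff=20.3935, prob=0.003747
DDUDDU: Ā=72.2919, payoff=0.0000, prob=0.000892
UDUDDU: Ā=92.2875, payoff=16.5975, prob=0.003747
DUUDDU: Ā=89.1242, payoff=13.4342, prob=0.003747
UUUDDU: Ā=113.7755, payoff=38.0855, prob=0.015739
DDDUDU: Ā=69.4968, payoff=0.0000, prob=0.000892
UDDUDU: Ā=88.7193, payoff=13.0293, prob=0.003747
DUDUDU: Ā=85.5559, payoff=9.8659, prob=0.003747
UUDUDU: Ā=109.2203, payoff=33.5303, prob=0.015739
DDUUDU: Ā=82.5824, payoff=6.8924, prob=0.003747
UDUUDU: Ā=105.4243, payoff=29.7343, prob=0.015739
DUUUDU: Ā=102.2610, payoff=26.5710, prob=0.015739
UUUUDU: Ā=130.5460, payoff=54.8560, prob=0.066104
DDDDUU: Ā=66.8693, payoff=0.0000, prob=0.000892
UDDDUU: Ā=85.3651, payoff=9.6751, prob=0.003747
DUDDUU: Ā=82.2018, payoff=6.5118, prob=0.003747
UUDDUU: Ā=104.9384, payoff=29.2484, prob=0.015739
DDUDUU: Ā=79.2282, payoff=3.5382, prob=0.003747
UDUDUU: Ā=101.1424, payoff=25.4524, prob=0.015739
DUUDUU: Ā=97.9791, payoff=22.2891, prob=0.015739
UUUDUU: Ā=125.0797, payoff=49.3897, prob=0.066104
DDDUUU: Ā=76.4331, payoff=0.7431, prob=0.003747
UDDUUU: Ā=97.5742, payoff=21.8842, prob=0.015739
DUDUUU: Ā=94.4109, payoff=18.7209, prob=0.015739
UUDUUU: Ā=120.5245, payoff=44.8345, prob=0.066104
DDUUUU: Ā=91.4373, payoff=15.7473, prob=0.015739
UDUUUU: Ā=116.7285, payoff=41.0385, prob=0.066104
DUUUUU: Ā=113.5652, payoff=37.8752, prob=0.066104
UUUUUU: Ā=144.9768, payoff=69.2868, prob=0.277636
Price = Σ prob·payoff / R^6 = 46.819563 / 2.313061 = 20.2414

price = 20.2414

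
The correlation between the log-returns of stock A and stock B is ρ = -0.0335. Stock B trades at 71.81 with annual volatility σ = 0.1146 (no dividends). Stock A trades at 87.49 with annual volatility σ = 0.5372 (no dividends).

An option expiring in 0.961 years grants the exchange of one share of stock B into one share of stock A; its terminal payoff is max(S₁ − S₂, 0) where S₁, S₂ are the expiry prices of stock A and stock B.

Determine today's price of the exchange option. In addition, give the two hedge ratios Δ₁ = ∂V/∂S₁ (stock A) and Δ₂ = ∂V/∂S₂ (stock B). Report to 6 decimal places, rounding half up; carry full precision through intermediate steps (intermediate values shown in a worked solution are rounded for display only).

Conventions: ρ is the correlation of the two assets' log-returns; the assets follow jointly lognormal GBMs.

exchange price = 25.943646
Δ1 = 0.737406
Δ2 = -0.537140

σ_eff = √(σ₁² + σ₂² − 2ρσ₁σ₂) = √(0.5372² + 0.1146² − 2·-0.0335·0.5372·0.1146) = 0.553030
d₁ = (ln(S₁/S₂) + (q₂ − q₁ + σ_eff²/2)T) / (σ_eff√T) = (ln(87.49/71.81) + (0.0 − 0.0 + 0.152921)·0.961) / 0.542138 = 0.635369
d₂ = d₁ − σ_eff√T = 0.635369 − 0.542138 = 0.093230
N(d₁) = 0.737406,  N(d₂) = 0.537140
V = S₁·e^{−q₁T}·N(d₁) − S₂·e^{−q₂T}·N(d₂) = 64.515653 − 38.572007 = 25.943646
Key observation: r never enters — measured in units of stock B, the claim is a call on S₁/S₂ struck at 1, so only the dividend yields and σ_eff matter.
Δ₁ = e^{−q₁T}·N(d₁) = 0.737406;  Δ₂ = −e^{−q₂T}·N(d₂) = -0.537140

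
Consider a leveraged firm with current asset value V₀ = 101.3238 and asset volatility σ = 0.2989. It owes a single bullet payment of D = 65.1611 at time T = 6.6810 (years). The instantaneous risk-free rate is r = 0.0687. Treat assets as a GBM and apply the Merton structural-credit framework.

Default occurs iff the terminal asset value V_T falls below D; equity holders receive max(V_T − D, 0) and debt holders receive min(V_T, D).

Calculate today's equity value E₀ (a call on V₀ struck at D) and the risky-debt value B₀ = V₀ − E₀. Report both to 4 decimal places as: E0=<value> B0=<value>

E0=63.0050 B0=38.3188

With assets at 101.3238 and a single debt payment of 65.1611 at 6.6810 years:
d₁ = [ln(V₀/D) + (r + σ²/2)T] / (σ√T)
   = [ln(101.3238/65.1611) + (0.0687 + 0.5·0.2989²)·6.6810] / (0.2989·√6.6810)
   = [0.441459 + 0.757429] / 0.772586 = 1.551786
d₂ = d₁ − σ√T = 1.551786 − 0.772586 = 0.779200
N(d₁) = 0.939643,  N(d₂) = 0.782069,  e^(−rT) = 0.631925
E₀ = V₀·N(d₁) − D·e^(−rT)·N(d₂)
   = 101.3238·0.939643 − 65.1611·0.631925·0.782069 = 63.005028
B₀ = V₀ − E₀ = 101.3238 − 63.005028 = 38.318772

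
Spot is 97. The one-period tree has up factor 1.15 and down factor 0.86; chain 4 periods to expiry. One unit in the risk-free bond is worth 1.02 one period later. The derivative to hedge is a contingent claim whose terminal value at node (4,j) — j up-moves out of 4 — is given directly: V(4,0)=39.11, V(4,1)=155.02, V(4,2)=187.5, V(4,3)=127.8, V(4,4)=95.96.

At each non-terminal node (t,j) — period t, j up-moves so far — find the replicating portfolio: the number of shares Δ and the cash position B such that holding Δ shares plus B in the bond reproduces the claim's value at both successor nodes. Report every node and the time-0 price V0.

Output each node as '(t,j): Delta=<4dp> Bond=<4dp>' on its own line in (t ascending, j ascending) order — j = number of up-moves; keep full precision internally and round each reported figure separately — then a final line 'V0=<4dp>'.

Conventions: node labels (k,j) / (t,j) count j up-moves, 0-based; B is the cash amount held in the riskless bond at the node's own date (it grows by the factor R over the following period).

(0,0): Delta=-0.2861 Bond=165.0308
(1,0): Delta=0.8417 Bond=74.2434
(1,1): Delta=-0.9715 Bond=244.7779
(2,0): Delta=3.2929 Bond=-100.1240
(2,1): Delta=-0.6476 Bond=218.6083
(2,2): Delta=-1.1682 Bond=274.9139
(3,0): Delta=6.4782 Bond=-298.6501
(3,1): Delta=1.3575 Bond=57.5490
(3,2): Delta=-1.8660 Bond=357.3935
(3,3): Delta=-0.7442 Bond=217.8648
V0=137.2747

Under the risk-neutral measure, an up-move has probability p* = (R−d)/(u−d) = 0.5517 and values discount at R = 1.02.
Terminal payoffs: V(4,0)=39.1100, V(4,1)=155.0200, V(4,2)=187.5000, V(4,3)=127.8000, V(4,4)=95.9600
Node (3,0) S=61.6974: V=(p*·155.0200+(1−p*)·39.1100)/1.02=101.0396; Δ=(155.0200−39.1100)/(70.9520−53.0598)=6.4782; B=V−Δ·S=-298.6501
Node (3,1) S=82.5024: V=(p*·187.5000+(1−p*)·155.0200)/1.02=169.5490; Δ=(187.5000−155.0200)/(94.8777−70.9520)=1.3575; B=V−Δ·S=57.5490
Node (3,2) S=110.3229: V=(p*·127.8000+(1−p*)·187.5000)/1.02=151.5314; Δ=(127.8000−187.5000)/(126.8714−94.8777)=-1.8660; B=V−Δ·S=357.3935
Node (3,3) S=147.5249: V=(p*·95.9600+(1−p*)·127.8000)/1.02=108.0717; Δ=(95.9600−127.8000)/(169.6536−126.8714)=-0.7442; B=V−Δ·S=217.8648
Node (2,0) S=71.7412: V=(p*·169.5490+(1−p*)·101.0396)/1.02=136.1156; Δ=(169.5490−101.0396)/(82.5024−61.6974)=3.2929; B=V−Δ·S=-100.1240
Node (2,1) S=95.9330: V=(p*·151.5314+(1−p*)·169.5490)/1.02=156.4787; Δ=(151.5314−169.5490)/(110.3229−82.5024)=-0.6476; B=V−Δ·S=218.6083
Node (2,2) S=128.2825: V=(p*·108.0717+(1−p*)·151.5314)/1.02=125.0526; Δ=(108.0717−151.5314)/(147.5249−110.3229)=-1.1682; B=V−Δ·S=274.9139
Node (1,0) S=83.4200: V=(p*·156.4787+(1−p*)·136.1156)/1.02=144.4612; Δ=(156.4787−136.1156)/(95.9330−71.7412)=0.8417; B=V−Δ·S=74.2434
Node (1,1) S=111.5500: V=(p*·125.0526+(1−p*)·156.4787)/1.02=136.4119; Δ=(125.0526−156.4787)/(128.2825−95.9330)=-0.9715; B=V−Δ·S=244.7779
Node (0,0) S=97.0000: V=(p*·136.4119+(1−p*)·144.4612)/1.02=137.2747; Δ=(136.4119−144.4612)/(111.5500−83.4200)=-0.2861; B=V−Δ·S=165.0308
Sanity check at the root: Δ(0,0)·S0 + B(0,0) reproduces V0 = 137.2747.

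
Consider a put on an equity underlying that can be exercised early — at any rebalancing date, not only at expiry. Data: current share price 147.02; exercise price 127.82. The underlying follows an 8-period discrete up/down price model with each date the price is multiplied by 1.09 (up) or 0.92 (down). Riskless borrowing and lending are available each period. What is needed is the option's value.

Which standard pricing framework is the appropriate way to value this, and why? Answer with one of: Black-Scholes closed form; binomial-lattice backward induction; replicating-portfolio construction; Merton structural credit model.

Key observation: the put (strike 127.82 on spot 147.02) is American-style on a 8-step discrete price model, so the early-exercise decision at every node requires stepwise backward valuation — a closed form cannot price the exercise right.

framework: binomial-lattice backward induction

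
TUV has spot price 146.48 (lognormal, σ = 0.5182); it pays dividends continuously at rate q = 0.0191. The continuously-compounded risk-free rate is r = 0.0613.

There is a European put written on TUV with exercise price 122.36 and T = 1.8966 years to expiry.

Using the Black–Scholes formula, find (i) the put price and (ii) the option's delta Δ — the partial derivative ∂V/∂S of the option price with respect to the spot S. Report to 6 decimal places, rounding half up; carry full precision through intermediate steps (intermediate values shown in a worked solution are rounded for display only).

σ√T = 0.5182·√1.8966 = 0.713650
d₁ = (ln(S/K) + (r−q+σ²/2)T) / (σ√T) = (ln(146.48/122.36) + (0.0613−0.0191+0.5182²/2)·1.8966) / 0.713650 = (0.179921 + 0.334685) / 0.713650 = 0.721090
d₂ = d₁ − σ√T = 0.721090 − 0.713650 = 0.007440
e^{−rT} = 0.890242
e^{−qT} = 0.964423
N(−d₁) = 0.235427,  N(−d₂) = 0.497032
Put price V = K·e^{−rT}·N(−d₂) − S·e^{−qT}·N(−d₁) = 54.141699 − 33.258468 = 20.883231
Δ = −e^{−qT}·N(−d₁) = -0.227051

price = 20.883231
Δ = -0.227051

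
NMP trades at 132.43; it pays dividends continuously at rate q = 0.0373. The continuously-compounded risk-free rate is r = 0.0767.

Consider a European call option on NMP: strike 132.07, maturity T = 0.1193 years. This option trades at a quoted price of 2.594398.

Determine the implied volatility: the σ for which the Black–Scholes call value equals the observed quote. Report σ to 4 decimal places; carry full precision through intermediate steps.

sigma = 0.1144

At σ = 0.1144 the Black–Scholes value reproduces the quote:
σ√T = 0.1144·√0.1193 = 0.039514
d₁ = (ln(S/K) + (r−q+σ²/2)T) / (σ√T) = (ln(132.43/132.07) + (0.0767−0.0373+0.1144²/2)·0.1193) / 0.039514 = (0.002722 + 0.005481) / 0.039514 = 0.207605
d₂ = d₁ − σ√T = 0.207605 − 0.039514 = 0.168091
e^{−rT} = 0.990891
e^{−qT} = 0.995560
N(d₁) = 0.582231,  N(d₂) = 0.566744
V = S·e^{−qT}·N(d₁) − K·e^{−rT}·N(d₂) = 76.762526 − 74.168128 = 2.594398 (the observed quote) — the price is monotone increasing in volatility, hence this σ is the only solution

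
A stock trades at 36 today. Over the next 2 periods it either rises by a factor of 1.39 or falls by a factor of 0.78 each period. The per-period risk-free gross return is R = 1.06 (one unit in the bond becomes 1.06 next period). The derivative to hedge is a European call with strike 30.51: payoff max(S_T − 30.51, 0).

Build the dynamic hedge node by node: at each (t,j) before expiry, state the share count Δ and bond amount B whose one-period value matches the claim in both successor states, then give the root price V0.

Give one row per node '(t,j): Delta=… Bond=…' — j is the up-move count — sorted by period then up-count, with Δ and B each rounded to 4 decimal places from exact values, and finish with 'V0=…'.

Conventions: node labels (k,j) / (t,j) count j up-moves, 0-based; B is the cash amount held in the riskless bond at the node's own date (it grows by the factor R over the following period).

Under the risk-neutral measure, an up-move has probability p* = (R−d)/(u−d) = 0.4590 and values discount at R = 1.06.
Expiry values: V(2,0)=0.0000, V(2,1)=8.5212, V(2,2)=39.0456
Node (1,0) S=28.0800: V=(p*·8.5212+(1−p*)·0.0000)/1.06=3.6900; Δ=(8.5212−0.0000)/(39.0312−21.9024)=0.4975; B=V−Δ·S=-10.2792
Node (1,1) S=50.0400: V=(p*·39.0456+(1−p*)·8.5212)/1.06=21.2570; Δ=(39.0456−8.5212)/(69.5556−39.0312)=1.0000; B=V−Δ·S=-28.7830
Node (0,0) S=36.0000: V=(p*·21.2570+(1−p*)·3.6900)/1.06=11.0882; Δ=(21.2570−3.6900)/(50.0400−28.0800)=0.8000; B=V−Δ·S=-17.7102
Verification: the root portfolio costs Δ(0,0)·S0 + B(0,0) = 11.0882, matching V0.

(0,0): Delta=0.8000 Bond=-17.7102
(1,0): Delta=0.4975 Bond=-10.2792
(1,1): Delta=1.0000 Bond=-28.7830
V0=11.0882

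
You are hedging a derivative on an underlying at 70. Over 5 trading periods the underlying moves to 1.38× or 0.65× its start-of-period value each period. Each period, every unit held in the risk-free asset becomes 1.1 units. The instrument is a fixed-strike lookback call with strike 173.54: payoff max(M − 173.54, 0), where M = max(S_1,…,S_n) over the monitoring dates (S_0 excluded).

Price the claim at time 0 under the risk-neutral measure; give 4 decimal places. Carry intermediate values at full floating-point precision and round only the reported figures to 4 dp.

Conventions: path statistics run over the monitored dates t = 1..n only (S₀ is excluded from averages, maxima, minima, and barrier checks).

With p* = (R−d)/(u−d) = 0.6164, sum probability × payoff across the paths and divide by R^5.
Enumerate all 2^5 = 32 price paths (U = up ×1.38, D = down ×0.65); each path with k up-moves has probability p*^k·(1−p*)^(5−k).
DDDDD: M=45.5000, payoff=0.0000, prob=0.008302
UDDDD: M=96.6000, payoff=0.0000, prob=0.013342
DUDDD: M=62.7900, payoff=0.0000, prob=0.013342
UUDDD: M=133.3080, payoff=0.0000, prob=0.021443
DDUDD: M=45.5000, payoff=0.0000, prob=0.013342
UDUDD: M=96.6000, payoff=0.0000, prob=0.021443
DUUDD: M=86.6502, payoff=0.0000, prob=0.021443
UUUDD: M=183.9650, payoff=10.4250, prob=0.034462
DDDUD: M=45.5000, payoff=0.0000, prob=0.013342
UDDUD: M=96.6000, payoff=0.0000, prob=0.021443
DUDUD: M=62.7900, payoff=0.0000, prob=0.021443
UUDUD: M=133.3080, payoff=0.0000, prob=0.034462
DDUUD: M=56.3226, payoff=0.0000, prob=0.021443
UDUUD: M=119.5773, payoff=0.0000, prob=0.034462
DUUUD: M=119.5773, payoff=0.0000, prob=0.034462
UUUUD: M=253.8718, payoff=80.3318, prob=0.055385
DDDDU: M=45.5000, payoff=0.0000, prob=0.013342
UDDDU: M=96.6000, payoff=0.0000, prob=0.021443
DUDDU: M=62.7900, payoff=0.0000, prob=0.021443
UUDDU: M=133.3080, payoff=0.0000, prob=0.034462
DDUDU: M=45.5000, payoff=0.0000, prob=0.021443
UDUDU: M=96.6000, payoff=0.0000, prob=0.034462
DUUDU: M=86.6502, payoff=0.0000, prob=0.034462
UUUDU: M=183.9650, payoff=10.4250, prob=0.055385
DDDUU: M=45.5000, payoff=0.0000, prob=0.021443
UDDUU: M=96.6000, payoff=0.0000, prob=0.034462
DUDUU: M=77.7252, payoff=0.0000, prob=0.034462
UUDUU: M=165.0166, payoff=0.0000, prob=0.055385
DDUUU: M=77.7252, payoff=0.0000, prob=0.034462
UDUUU: M=165.0166, payoff=0.0000, prob=0.055385
DUUUU: M=165.0166, payoff=0.0000, prob=0.055385
UUUUU: M=350.3430, payoff=176.8030, prob=0.089012
Price = Σ prob·payoff / R^5 = 21.123431 / 1.610510 = 13.1160

price = 13.1160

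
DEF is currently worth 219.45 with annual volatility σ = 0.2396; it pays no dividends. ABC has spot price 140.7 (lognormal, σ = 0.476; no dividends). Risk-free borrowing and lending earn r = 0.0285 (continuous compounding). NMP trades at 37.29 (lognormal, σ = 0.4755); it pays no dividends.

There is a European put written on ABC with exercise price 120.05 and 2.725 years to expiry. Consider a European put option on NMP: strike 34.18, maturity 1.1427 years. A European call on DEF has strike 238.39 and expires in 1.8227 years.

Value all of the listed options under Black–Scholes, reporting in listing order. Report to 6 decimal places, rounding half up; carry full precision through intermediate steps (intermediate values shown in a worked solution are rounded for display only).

[ABC put K=120.05]
σ√T = 0.476·√2.725 = 0.785761
d₁ = (ln(S/K) + (r+σ²/2)T) / (σ√T) = (ln(140.7/120.05) + (0.0285+0.476²/2)·2.725) / 0.785761 = (0.158722 + 0.386372) / 0.785761 = 0.693715
d₂ = d₁ − σ√T = 0.693715 − 0.785761 = -0.092045
e^{−rT} = 0.925277
N(−d₁) = 0.243930,  N(−d₂) = 0.536669
price = K·e^{−rT}·N(−d₂) − S·N(−d₁) = 59.612907 − 34.321014 = 25.291893
[NMP put K=34.18]
σ√T = 0.4755·√1.1427 = 0.508296
d₁ = (ln(S/K) + (r+σ²/2)T) / (σ√T) = (ln(37.29/34.18) + (0.0285+0.4755²/2)·1.1427) / 0.508296 = (0.087085 + 0.161749) / 0.508296 = 0.489545
d₂ = d₁ − σ√T = 0.489545 − 0.508296 = -0.018751
e^{−rT} = 0.967958
N(−d₁) = 0.312228,  N(−d₂) = 0.507480
price = K·e^{−rT}·N(−d₂) − S·N(−d₁) = 16.789871 − 11.642977 = 5.146893
[DEF call K=238.39]
σ√T = 0.2396·√1.8227 = 0.323478
d₁ = (ln(S/K) + (r+σ²/2)T) / (σ√T) = (ln(219.45/238.39) + (0.0285+0.2396²/2)·1.8227) / 0.323478 = (-0.082784 + 0.104266) / 0.323478 = 0.066410
d₂ = d₁ − σ√T = 0.066410 − 0.323478 = -0.257067
e^{−rT} = 0.949379
N(d₁) = 0.526474,  N(d₂) = 0.398563
price = S·N(d₁) − K·e^{−rT}·N(d₂) = 115.534824 − 90.203874 = 25.330950

price(ABC put K=120.05) = 25.291893
price(NMP put K=34.18) = 5.146893
price(DEF call K=238.39) = 25.330950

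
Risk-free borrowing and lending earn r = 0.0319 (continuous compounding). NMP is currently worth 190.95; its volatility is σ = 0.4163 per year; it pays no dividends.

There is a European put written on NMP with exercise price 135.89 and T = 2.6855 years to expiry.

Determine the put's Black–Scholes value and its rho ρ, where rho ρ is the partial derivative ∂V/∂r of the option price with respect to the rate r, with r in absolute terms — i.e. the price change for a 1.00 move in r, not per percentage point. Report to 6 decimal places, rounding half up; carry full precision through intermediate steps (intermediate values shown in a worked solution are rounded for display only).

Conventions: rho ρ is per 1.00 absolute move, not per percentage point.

price = 16.539380
ρ = -130.154482

σ√T = 0.4163·√2.6855 = 0.682211
d₁ = (ln(S/K) + (r+σ²/2)T) / (σ√T) = (ln(190.95/135.89) + (0.0319+0.4163²/2)·2.6855) / 0.682211 = (0.340166 + 0.318374) / 0.682211 = 0.965301
d₂ = d₁ − σ√T = 0.965301 − 0.682211 = 0.283090
e^{−rT} = 0.917899
N(−d₁) = 0.167197,  N(−d₂) = 0.388554
Put price V = K·e^{−rT}·N(−d₂) − S·N(−d₁) = 48.465642 − 31.926262 = 16.539380
ρ = −K·T·e^{−rT}·N(−d₂) = -130.154482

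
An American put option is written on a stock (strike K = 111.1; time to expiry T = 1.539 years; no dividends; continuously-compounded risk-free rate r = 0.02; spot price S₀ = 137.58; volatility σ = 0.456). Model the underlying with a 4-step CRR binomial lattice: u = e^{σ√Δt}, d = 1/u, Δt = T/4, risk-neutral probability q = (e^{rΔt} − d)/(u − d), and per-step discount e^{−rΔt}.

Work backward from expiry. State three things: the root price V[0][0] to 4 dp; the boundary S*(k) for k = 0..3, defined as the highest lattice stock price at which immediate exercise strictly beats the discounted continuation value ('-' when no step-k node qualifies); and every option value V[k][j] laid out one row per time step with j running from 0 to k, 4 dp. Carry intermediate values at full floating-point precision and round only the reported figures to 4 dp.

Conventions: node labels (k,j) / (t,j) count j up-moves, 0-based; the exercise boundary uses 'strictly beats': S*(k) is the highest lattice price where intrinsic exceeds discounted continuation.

Δt=0.38475  u=1.32690  d=0.75363  q=0.44323  discount=0.99233
step 4 (expiry): payoffs max(K−S,0) = 66.7190 32.9595 0.0000 0.0000 0.0000
step 3: (k=3,j=0): S=58.8893, K−S=52.2107, hold=51.3591 ⇒ V=52.2107 exercise | (k=3,j=1): S=103.6849, K−S=7.4151, hold=18.2102 ⇒ V=18.2102 continue | (k=3,j=2): S=182.5555, K−S=0.0000, hold=0.0000 ⇒ V=0.0000 continue | (k=3,j=3): S=321.4209, K−S=0.0000, hold=0.0000 ⇒ V=0.0000 continue  boundary S*=58.8893
step 2: (k=2,j=0): S=78.1405, K−S=32.9595, hold=36.8559 ⇒ V=36.8559 continue | (k=2,j=1): S=137.5800, K−S=0.0000, hold=10.0612 ⇒ V=10.0612 continue | (k=2,j=2): S=242.2337, K−S=0.0000, hold=0.0000 ⇒ V=0.0000 continue  boundary S*=-
step 1: (k=1,j=0): S=103.6849, K−S=7.4151, hold=24.7882 ⇒ V=24.7882 continue | (k=1,j=1): S=182.5555, K−S=0.0000, hold=5.5588 ⇒ V=5.5588 continue  boundary S*=-
step 0: (k=0,j=0): S=137.5800, K−S=0.0000, hold=16.1405 ⇒ V=16.1405 continue  boundary S*=-

price = 16.1405
boundary = - - - 58.8893
tree:
16.1405
24.7882 5.5588
36.8559 10.0612 0.0000
52.2107 18.2102 0.0000 0.0000
66.7190 32.9595 0.0000 0.0000 0.0000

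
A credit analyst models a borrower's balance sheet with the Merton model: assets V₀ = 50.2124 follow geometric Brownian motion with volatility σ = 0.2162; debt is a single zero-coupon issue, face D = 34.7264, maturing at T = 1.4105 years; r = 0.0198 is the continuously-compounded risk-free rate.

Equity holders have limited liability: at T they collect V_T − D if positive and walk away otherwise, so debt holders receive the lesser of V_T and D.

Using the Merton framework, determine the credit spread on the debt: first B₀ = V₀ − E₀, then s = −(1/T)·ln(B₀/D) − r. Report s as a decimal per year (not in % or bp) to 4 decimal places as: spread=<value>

spread=0.0059

Apply the equity-as-call identities (strike 34.7264, horizon 1.4105 years):
d₁ = [ln(V₀/D) + (r + σ²/2)T] / (σ√T)
   = [ln(50.2124/34.7264) + (0.0198 + 0.5·0.2162²)·1.4105] / (0.2162·√1.4105)
   = [0.368762 + 0.060893] / 0.256769 = 1.673314
d₂ = d₁ − σ√T = 1.673314 − 0.256769 = 1.416545
N(d₁) = 0.952867,  N(d₂) = 0.921692,  e^(−rT) = 0.972458
E₀ = V₀·N(d₁) − D·e^(−rT)·N(d₂)
   = 50.2124·0.952867 − 34.7264·0.972458·0.921692 = 16.720228
B₀ = V₀ − E₀ = 50.2124 − 16.720228 = 33.492172
spread = −(1/T)·ln(B₀/D) − r = −(1/1.4105)·ln(33.492172/34.7264) − 0.0198 = 0.00585648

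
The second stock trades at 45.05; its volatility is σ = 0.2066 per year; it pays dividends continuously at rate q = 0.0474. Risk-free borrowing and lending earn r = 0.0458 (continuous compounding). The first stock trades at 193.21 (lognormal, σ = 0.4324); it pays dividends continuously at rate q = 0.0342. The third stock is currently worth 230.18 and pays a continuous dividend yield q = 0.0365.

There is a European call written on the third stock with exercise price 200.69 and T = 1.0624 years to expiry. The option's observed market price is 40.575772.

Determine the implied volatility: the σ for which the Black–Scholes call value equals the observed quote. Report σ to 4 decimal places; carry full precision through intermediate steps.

sigma = 0.2635

At σ = 0.2635 the Black–Scholes value reproduces the quote:
σ√T = 0.2635·√1.0624 = 0.271597
d₁ = (ln(S/K) + (r−q+σ²/2)T) / (σ√T) = (ln(230.18/200.69) + (0.0458−0.0365+0.2635²/2)·1.0624) / 0.271597 = (0.137100 + 0.046763) / 0.271597 = 0.676970
d₂ = d₁ − σ√T = 0.676970 − 0.271597 = 0.405373
e^{−rT} = 0.952507
e^{−qT} = 0.961965
N(d₁) = 0.750788,  N(d₂) = 0.657398
V = S·e^{−qT}·N(d₁) − K·e^{−rT}·N(d₂) = 166.243144 − 125.667371 = 40.575772 (the observed quote) — the price is monotone increasing in volatility, hence this σ is the only solution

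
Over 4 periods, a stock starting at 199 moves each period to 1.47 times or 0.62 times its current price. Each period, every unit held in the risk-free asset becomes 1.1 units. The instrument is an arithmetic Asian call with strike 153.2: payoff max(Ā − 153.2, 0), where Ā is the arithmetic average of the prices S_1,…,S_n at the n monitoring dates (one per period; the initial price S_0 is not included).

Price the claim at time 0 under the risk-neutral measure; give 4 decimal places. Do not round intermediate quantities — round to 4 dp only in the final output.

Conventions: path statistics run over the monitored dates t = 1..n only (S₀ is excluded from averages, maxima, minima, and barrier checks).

With p* = (R−d)/(u−d) = 0.5647, sum probability × payoff across the paths and divide by R^4.
Enumerate all 2^4 = 16 price paths (U = up ×1.47, D = down ×0.62); each path with k up-moves has probability p*^k·(1−p*)^(4−k).
DDDD: Ā=69.1769, payoff=0.0000, prob=0.035903
UDDD: Ā=164.0163, payoff=10.8163, prob=0.046577
DUDD: Ā=121.7288, payoff=0.0000, prob=0.046577
UUDD: Ā=288.6151, payoff=135.4151, prob=0.060424
DDUD: Ā=95.5106, payoff=0.0000, prob=0.046577
UDUD: Ā=226.4524, payoff=73.2524, prob=0.060424
DUUD: Ā=184.1649, payoff=30.9649, prob=0.060424
UUUD: Ā=436.6491, payoff=283.4491, prob=0.078388
DDDU: Ā=79.2552, payoff=0.0000, prob=0.046577
UDDU: Ā=187.9116, payoff=34.7116, prob=0.060424
DUDU: Ā=145.6241, payoff=0.0000, prob=0.060424
UUDU: Ā=345.2701, payoff=192.0701, prob=0.078388
DDUU: Ā=119.4059, payoff=0.0000, prob=0.060424
UDUU: Ā=283.1075, payoff=129.9075, prob=0.078388
DUUU: Ā=240.8200, payoff=87.6200, prob=0.078388
UUUU: Ā=570.9764, payoff=417.7764, prob=0.101693
Price = Σ prob·payoff / R^4 = 113.892100 / 1.464100 = 77.7898

price = 77.7898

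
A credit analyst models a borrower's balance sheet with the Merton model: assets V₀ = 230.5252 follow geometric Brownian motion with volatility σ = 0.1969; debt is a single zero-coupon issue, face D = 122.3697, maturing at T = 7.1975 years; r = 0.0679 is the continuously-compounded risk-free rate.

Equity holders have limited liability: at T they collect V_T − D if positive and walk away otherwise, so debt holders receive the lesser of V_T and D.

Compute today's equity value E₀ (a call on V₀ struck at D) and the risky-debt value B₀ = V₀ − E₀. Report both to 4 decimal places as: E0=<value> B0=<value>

E0=155.8705 B0=74.6547

With assets at 230.5252 and a single debt payment of 122.3697 at 7.1975 years:
d₁ = [ln(V₀/D) + (r + σ²/2)T] / (σ√T)
   = [ln(230.5252/122.3697) + (0.0679 + 0.5·0.1969²)·7.1975] / (0.1969·√7.1975)
   = [0.633313 + 0.628232] / 0.528246 = 2.388177
d₂ = d₁ − σ√T = 2.388177 − 0.528246 = 1.859930
N(d₁) = 0.991534,  N(d₂) = 0.968552,  e^(−rT) = 0.613417
E₀ = V₀·N(d₁) − D·e^(−rT)·N(d₂)
   = 230.5252·0.991534 − 122.3697·0.613417·0.968552 = 155.870471
B₀ = V₀ − E₀ = 230.5252 − 155.870471 = 74.654729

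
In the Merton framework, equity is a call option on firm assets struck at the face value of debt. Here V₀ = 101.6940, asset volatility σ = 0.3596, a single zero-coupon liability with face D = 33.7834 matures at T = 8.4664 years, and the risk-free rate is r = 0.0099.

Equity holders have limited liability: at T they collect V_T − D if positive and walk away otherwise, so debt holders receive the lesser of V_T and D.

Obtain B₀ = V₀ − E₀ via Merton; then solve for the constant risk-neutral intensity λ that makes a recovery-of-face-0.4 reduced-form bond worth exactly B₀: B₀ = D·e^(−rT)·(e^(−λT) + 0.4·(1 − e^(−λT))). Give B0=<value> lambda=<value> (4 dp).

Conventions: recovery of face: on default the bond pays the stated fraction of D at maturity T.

B0=27.6156 lambda=0.0242

Equity is a call on the firm's assets struck at D = 33.7834:
d₁ = [ln(V₀/D) + (r + σ²/2)T] / (σ√T)
   = [ln(101.6940/33.7834) + (0.0099 + 0.5·0.3596²)·8.4664] / (0.3596·√8.4664)
   = [1.101999 + 0.631222] / 1.046331 = 1.656474
d₂ = d₁ − σ√T = 1.656474 − 1.046331 = 0.610143
N(d₁) = 0.951187,  N(d₂) = 0.729117,  e^(−rT) = 0.919599
E₀ = V₀·N(d₁) − D·e^(−rT)·N(d₂)
   = 101.6940·0.951187 − 33.7834·0.919599·0.729117 = 74.078419
B₀ = V₀ − E₀ = 101.6940 − 74.078419 = 27.615581
e^(−λT) = (B₀·e^(rT)/D − 0.4)/(1 − 0.4) = (27.6156·1.087430/33.7834 − 0.4)/0.6 = 0.81483210
λ = −ln(0.81483210)/8.4664 = 0.024187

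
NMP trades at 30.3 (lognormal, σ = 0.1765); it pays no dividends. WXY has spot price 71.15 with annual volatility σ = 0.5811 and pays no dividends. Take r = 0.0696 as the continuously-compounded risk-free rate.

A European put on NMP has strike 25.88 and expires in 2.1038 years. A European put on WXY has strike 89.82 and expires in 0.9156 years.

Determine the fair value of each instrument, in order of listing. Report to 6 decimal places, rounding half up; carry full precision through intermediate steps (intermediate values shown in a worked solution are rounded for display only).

[NMP put K=25.88]
σ√T = 0.1765·√2.1038 = 0.256004
d₁ = (ln(S/K) + (r+σ²/2)T) / (σ√T) = (ln(30.3/25.88) + (0.0696+0.1765²/2)·2.1038) / 0.256004 = (0.157677 + 0.179194) / 0.256004 = 1.315880
d₂ = d₁ − σ√T = 1.315880 − 0.256004 = 1.059876
e^{−rT} = 0.863791
N(−d₁) = 0.094107,  N(−d₂) = 0.144600
price = K·e^{−rT}·N(−d₂) − S·N(−d₁) = 3.232530 − 2.851445 = 0.381085
[WXY put K=89.82]
σ√T = 0.5811·√0.9156 = 0.556037
d₁ = (ln(S/K) + (r+σ²/2)T) / (σ√T) = (ln(71.15/89.82) + (0.0696+0.5811²/2)·0.9156) / 0.556037 = (-0.233017 + 0.218314) / 0.556037 = -0.026442
d₂ = d₁ − σ√T = -0.026442 − 0.556037 = -0.582479
e^{−rT} = 0.938262
N(−d₁) = 0.510548,  N(−d₂) = 0.719878
price = K·e^{−rT}·N(−d₂) − S·N(−d₁) = 60.667526 − 36.325473 = 24.342052

price(NMP put K=25.88) = 0.381085
price(WXY put K=89.82) = 24.342052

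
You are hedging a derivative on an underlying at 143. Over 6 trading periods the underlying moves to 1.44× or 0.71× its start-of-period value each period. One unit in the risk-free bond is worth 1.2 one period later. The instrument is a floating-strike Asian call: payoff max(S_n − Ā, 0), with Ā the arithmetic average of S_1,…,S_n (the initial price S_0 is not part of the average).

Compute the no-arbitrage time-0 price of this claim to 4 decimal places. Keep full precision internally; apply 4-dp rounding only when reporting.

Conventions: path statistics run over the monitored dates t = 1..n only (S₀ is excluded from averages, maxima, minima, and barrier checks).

price = 51.1495

With p* = (R−d)/(u−d) = 0.6712, sum probability × payoff across the paths and divide by R^6.
Enumerate all 2^6 = 64 price paths (U = up ×1.44, D = down ×0.71); each path with k up-moves has probability p*^k·(1−p*)^(6−k).
DDDDDD: Ā=50.8758, payoff=0.0000, prob=0.001263
UDDDDD: Ā=103.1848, payoff=0.0000, prob=0.002578
DUDDDD: Ā=85.7865, payoff=0.0000, prob=0.002578
UUDDDD: Ā=173.9895, payoff=0.0000, prob=0.005264
DDUDDD: Ā=73.4337, payoff=0.0000, prob=0.002578
UDUDDD: Ā=148.9359, payoff=0.0000, prob=0.005264
DUUDDD: Ā=131.5376, payoff=0.0000, prob=0.005264
UUUDDD: Ā=266.7804, payoff=0.0000, prob=0.010747
DDDUDD: Ā=64.6632, payoff=0.0000, prob=0.002578
UDDUDD: Ā=131.1478, payoff=0.0000, prob=0.005264
DUDUDD: Ā=113.7495, payoff=0.0000, prob=0.005264
UUDUDD: Ā=230.7032, payoff=0.0000, prob=0.010747
DDUUDD: Ā=101.3967, payoff=0.0000, prob=0.005264
UDUUDD: Ā=205.6496, payoff=0.0000, prob=0.010747
DUUUDD: Ā=188.2513, payoff=0.0000, prob=0.010747
UUUUDD: Ā=381.8054, payoff=0.0000, prob=0.021942
DDDDUD: Ā=58.4361, payoff=0.0000, prob=0.002578
UDDDUD: Ā=118.5183, payoff=0.0000, prob=0.005264
DUDDUD: Ā=101.1200, payoff=0.0000, prob=0.005264
UUDDUD: Ā=205.0884, payoff=0.0000, prob=0.010747
DDUDUD: Ā=88.7672, payoff=0.0000, prob=0.005264
UDUDUD: Ā=180.0348, payoff=0.0000, prob=0.010747
DUUDUD: Ā=162.6365, payoff=0.0000, prob=0.010747
UUUDUD: Ā=329.8543, payoff=0.0000, prob=0.021942
DDDUUD: Ā=79.9967, payoff=0.0000, prob=0.005264
UDDUUD: Ā=162.2468, payoff=0.0000, prob=0.010747
DUDUUD: Ā=144.8484, payoff=7.9780, prob=0.010747
UUDUUD: Ā=293.7771, payoff=16.1808, prob=0.021942
DDUUUD: Ā=132.4956, payoff=20.3308, prob=0.010747
UDUUUD: Ā=268.7235, payoff=41.2344, prob=0.021942
DUUUUD: Ā=251.3252, payoff=58.6327, prob=0.021942
UUUUUD: Ā=509.7299, payoff=118.9171, prob=0.044798
DDDDDU: Ā=54.0149, payoff=0.0000, prob=0.002578
UDDDDU: Ā=109.5514, payoff=0.0000, prob=0.005264
DUDDDU: Ā=92.1530, payoff=0.0000, prob=0.005264
UUDDDU: Ā=186.9019, payoff=0.0000, prob=0.010747
DDUDDU: Ā=79.8002, payoff=0.0000, prob=0.005264
UDUDDU: Ā=161.8483, payoff=0.0000, prob=0.010747
DUUDDU: Ā=144.4500, payoff=8.3765, prob=0.010747
UUUDDU: Ā=292.9690, payoff=16.9889, prob=0.021942
DDDUDU: Ā=71.0297, payoff=4.3222, prob=0.005264
UDDUDU: Ā=144.0603, payoff=8.7662, prob=0.010747
DUDUDU: Ā=126.6619, payoff=26.1645, prob=0.010747
UUDUDU: Ā=256.8918, payoff=53.0661, prob=0.021942
DDUUDU: Ā=114.3091, payoff=38.5174, prob=0.010747
UDUUDU: Ā=231.8382, payoff=78.1197, prob=0.021942
DUUUDU: Ā=214.4399, payoff=95.5180, prob=0.021942
UUUUDU: Ā=434.9203, payoff=193.7267, prob=0.044798
DDDDUU: Ā=64.8027, payoff=10.5493, prob=0.005264
UDDDUU: Ā=131.4307, payoff=21.3957, prob=0.010747
DUDDUU: Ā=114.0324, payoff=38.7941, prob=0.010747
UUDDUU: Ā=231.2770, payoff=78.6809, prob=0.021942
DDUDUU: Ā=101.6796, payoff=51.1469, prob=0.010747
UDUDUU: Ā=206.2234, payoff=103.7345, prob=0.021942
DUUDUU: Ā=188.8251, payoff=121.1328, prob=0.021942
UUUDUU: Ā=382.9691, payoff=245.6779, prob=0.044798
DDDUUU: Ā=92.9091, payoff=59.9174, prob=0.010747
UDDUUU: Ā=188.4353, payoff=121.5226, prob=0.021942
DUDUUU: Ā=171.0370, payoff=138.9209, prob=0.021942
UUDUUU: Ā=346.8920, payoff=281.7550, prob=0.044798
DDUUUU: Ā=158.6842, payoff=151.2737, prob=0.021942
UDUUUU: Ā=321.8384, payoff=306.8086, prob=0.044798
DUUUUU: Ā=304.4400, payoff=324.2070, prob=0.044798
UUUUUU: Ā=617.4558, payoff=657.5465, prob=0.091462
Price = Σ prob·payoff / R^6 = 152.731451 / 2.985984 = 51.1495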